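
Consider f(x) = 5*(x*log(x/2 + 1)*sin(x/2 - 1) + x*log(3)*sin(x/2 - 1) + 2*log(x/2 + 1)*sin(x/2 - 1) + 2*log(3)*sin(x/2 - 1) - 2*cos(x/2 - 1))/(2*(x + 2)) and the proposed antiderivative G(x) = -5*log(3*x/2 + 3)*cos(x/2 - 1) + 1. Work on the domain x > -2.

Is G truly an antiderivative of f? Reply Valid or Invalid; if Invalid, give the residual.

Valid - differentiating G returns exactly f.

d/dx[G] = (5*x*log(x/2 + 1)*sin(x/2 - 1) + 5*x*log(3)*sin(x/2 - 1) + 10*log(x/2 + 1)*sin(x/2 - 1) + 10*log(3)*sin(x/2 - 1) - 10*cos(x/2 - 1))/(2*x + 4)
This equals f(x) exactly, so the claim holds.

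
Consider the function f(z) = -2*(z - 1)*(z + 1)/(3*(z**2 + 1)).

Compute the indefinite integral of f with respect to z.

F(z) = -2*(z - 2*atan(z))/3 + C

An antiderivative F(z) passes only if d/dz[F] lands on f(z) exactly.
Check: d/dz[-2*(z - 2*atan(z))/3] = (2 - 2*z**2)/(3*z**2 + 3), which equals f(z).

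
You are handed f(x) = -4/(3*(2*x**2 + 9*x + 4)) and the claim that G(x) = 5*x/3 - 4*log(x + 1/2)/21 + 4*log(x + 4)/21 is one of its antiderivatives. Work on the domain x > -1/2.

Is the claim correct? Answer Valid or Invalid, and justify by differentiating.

Invalid: d/dx[G] - f = 5/3, which is not 0.

d/dx[G] = (10*x**2 + 45*x + 16)/(6*x**2 + 27*x + 12)
d/dx[G] - f(x) = 5/3 != 0.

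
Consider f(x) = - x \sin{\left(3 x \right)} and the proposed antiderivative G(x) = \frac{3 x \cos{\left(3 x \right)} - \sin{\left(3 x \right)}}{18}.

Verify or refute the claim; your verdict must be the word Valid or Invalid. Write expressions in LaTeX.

d/dx[G] = - \frac{x \sin{\left(3 x \right)}}{2}
d/dx[G] - f(x) = \frac{x \sin{\left(3 x \right)}}{2} != 0.

Invalid: d/dx[G] - f = \frac{x \sin{\left(3 x \right)}}{2}, which is not 0.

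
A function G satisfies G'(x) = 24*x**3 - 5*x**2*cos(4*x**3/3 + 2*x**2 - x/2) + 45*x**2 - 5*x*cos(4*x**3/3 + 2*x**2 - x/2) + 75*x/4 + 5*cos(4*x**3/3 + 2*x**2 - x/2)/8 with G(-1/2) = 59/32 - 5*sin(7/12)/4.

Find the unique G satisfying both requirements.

Integrate term by term and add the pieces.
A general antiderivative is 3*(2*x**2 + 5*x/2)**2/2 - 5*sin(4*x**3/3 + 2*x**2 - x/2)/4 + C.
The condition gives C = 59/32 - 5*sin(7/12)/4 - (27/32 - 5*sin(7/12)/4) = 1.
So G(x) = 3*(2*x**2 + 5*x/2)**2/2 - 5*sin(4*x**3/3 + 2*x**2 - x/2)/4 + 1.
Check: d/dx[3*(2*x**2 + 5*x/2)**2/2 - 5*sin(4*x**3/3 + 2*x**2 - x/2)/4 + 1] = 24*x**3 - 5*x**2*cos(4*x**3/3 + 2*x**2 - x/2) + 45*x**2 - 5*x*cos(4*x**3/3 + 2*x**2 - x/2) + 75*x/4 + 5*cos(4*x**3/3 + 2*x**2 - x/2)/8 = G'(x).

G(x) = 3*(2*x**2 + 5*x/2)**2/2 - 5*sin(4*x**3/3 + 2*x**2 - x/2)/4 + 1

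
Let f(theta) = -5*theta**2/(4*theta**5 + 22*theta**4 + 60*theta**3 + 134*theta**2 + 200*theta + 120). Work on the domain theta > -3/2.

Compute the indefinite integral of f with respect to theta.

Factor the denominator (2*(theta + 2)**2*(2*theta + 3)*(theta**2 + 5)) and decompose: f = -25*(10*theta + 43)/(4698*(theta**2 + 5)) - 90/(29*(2*theta + 3)) + 130/(81*(theta + 2)) + 10/(9*(theta + 2)**2); each piece integrates to a log, atan, or power term.
Check: d/dtheta[-45*log(theta + 3/2)/29 + 130*log(theta + 2)/81 - 125*log(theta**2 + 5)/4698 - 215*sqrt(5)*atan(sqrt(5)*theta/5)/4698 - 10/(9*theta + 18)] = -5*theta**2/(4*theta**5 + 22*theta**4 + 60*theta**3 + 134*theta**2 + 200*theta + 120) = f(theta).

F(theta) = -45*log(theta + 3/2)/29 + 130*log(theta + 2)/81 - 125*log(theta**2 + 5)/4698 - 215*sqrt(5)*atan(sqrt(5)*theta/5)/4698 - 10/(9*theta + 18) + C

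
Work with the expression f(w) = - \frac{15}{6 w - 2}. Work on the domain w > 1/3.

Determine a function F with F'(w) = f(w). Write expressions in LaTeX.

An antiderivative is F(w) = - \frac{5 \log{\left(\frac{3 w}{2} - \frac{1}{2} \right)}}{2}.

A candidate is checked by its d/dw: the result must match f(w).
Check: d/dw[- \frac{5 \log{\left(\frac{3 w}{2} - \frac{1}{2} \right)}}{2}] = - \frac{15}{6 w - 2} = f(w).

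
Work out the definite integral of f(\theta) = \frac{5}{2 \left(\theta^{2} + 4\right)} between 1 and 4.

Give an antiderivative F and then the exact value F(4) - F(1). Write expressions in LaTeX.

Since d/d\theta undoes antidifferentiation here, F'(\theta) = f(\theta) is required of F(\theta).
F(\theta) = \frac{5 \operatorname{atan}{\left(\frac{\theta}{2} \right)}}{4} is an antiderivative of f.
Check: d/d\theta[\frac{5 \operatorname{atan}{\left(\frac{\theta}{2} \right)}}{4}] = \frac{5}{2 \theta^{2} + 8}, which equals f(\theta).
F(4) = \frac{5 \operatorname{atan}{\left(2 \right)}}{4}; F(1) = \frac{5 \operatorname{atan}{\left(\frac{1}{2} \right)}}{4}.
Integral = F(4) - F(1) = - \frac{5 \operatorname{atan}{\left(\frac{1}{2} \right)}}{4} + \frac{5 \operatorname{atan}{\left(2 \right)}}{4}.

Antiderivative: F(\theta) = \frac{5 \operatorname{atan}{\left(\frac{\theta}{2} \right)}}{4}; value = - \frac{5 \operatorname{atan}{\left(\frac{1}{2} \right)}}{4} + \frac{5 \operatorname{atan}{\left(2 \right)}}{4}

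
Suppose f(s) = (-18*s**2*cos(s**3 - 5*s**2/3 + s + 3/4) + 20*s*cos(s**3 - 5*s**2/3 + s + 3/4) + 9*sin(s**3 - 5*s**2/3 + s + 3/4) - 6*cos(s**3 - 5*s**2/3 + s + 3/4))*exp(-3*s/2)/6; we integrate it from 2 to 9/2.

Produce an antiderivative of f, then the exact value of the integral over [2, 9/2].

Antiderivative: F(s) = -exp(-3*s/2)*sin(s**3 - 5*s**2/3 + s + 3/4); value = exp(-3)*sin(49/12) - exp(-27/4)*sin(501/8)

f has the shape u'v + uv' for u = -exp(-3*s/2) and v = sin(s**3 - 5*s**2/3 + s + 3/4) — it is the derivative of the product u*v.
F(s) = -exp(-3*s/2)*sin(s**3 - 5*s**2/3 + s + 3/4) is an antiderivative of f.
Check: d/ds[-exp(-3*s/2)*sin(s**3 - 5*s**2/3 + s + 3/4)] = (-18*s**2*cos(s**3 - 5*s**2/3 + s + 3/4) + 20*s*cos(s**3 - 5*s**2/3 + s + 3/4) + 9*sin(s**3 - 5*s**2/3 + s + 3/4) - 6*cos(s**3 - 5*s**2/3 + s + 3/4))*exp(-3*s/2)/6 = f(s).
F(9/2) = -exp(-27/4)*sin(501/8); F(2) = -exp(-3)*sin(49/12).
Integral = F(9/2) - F(2) = exp(-3)*sin(49/12) - exp(-27/4)*sin(501/8).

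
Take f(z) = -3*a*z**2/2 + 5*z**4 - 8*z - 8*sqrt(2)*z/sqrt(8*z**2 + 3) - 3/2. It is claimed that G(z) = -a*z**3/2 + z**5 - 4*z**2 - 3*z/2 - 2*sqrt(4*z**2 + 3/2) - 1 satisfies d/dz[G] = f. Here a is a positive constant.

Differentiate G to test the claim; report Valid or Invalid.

d/dz[G] = (-3*a*z**2*sqrt(8*z**2 + 3) + 10*z**4*sqrt(8*z**2 + 3) - 16*z*sqrt(8*z**2 + 3) - 16*sqrt(2)*z - 3*sqrt(8*z**2 + 3))/(2*sqrt(8*z**2 + 3))
This equals f(z) exactly, so the claim holds.

Valid - the claim checks out under differentiation.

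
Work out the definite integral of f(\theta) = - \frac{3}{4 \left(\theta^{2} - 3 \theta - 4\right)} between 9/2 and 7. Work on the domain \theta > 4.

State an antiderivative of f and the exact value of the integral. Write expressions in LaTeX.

Factor the denominator (4 \left(\theta - 4\right) \left(\theta + 1\right)) and decompose: f = \frac{3}{20 \left(\theta + 1\right)} - \frac{3}{20 \left(\theta - 4\right)}; each piece integrates to a log, atan, or power term.
F(\theta) = - \frac{3 \log{\left(\theta - 4 \right)}}{20} + \frac{3 \log{\left(\theta + 1 \right)}}{20} is an antiderivative of f.
Check: d/d\theta[- \frac{3 \log{\left(\theta - 4 \right)}}{20} + \frac{3 \log{\left(\theta + 1 \right)}}{20}] = - \frac{3}{4 \theta^{2} - 12 \theta - 16}, which equals f(\theta).
F(7) = - \frac{3 \log{\left(3 \right)}}{20} + \frac{3 \log{\left(8 \right)}}{20}; F(9/2) = \frac{3 \log{\left(2 \right)}}{20} + \frac{3 \log{\left(\frac{11}{2} \right)}}{20}.
Integral = F(7) - F(9/2) = - \frac{3 \log{\left(\frac{11}{2} \right)}}{20} - \frac{3 \log{\left(3 \right)}}{20} - \frac{3 \log{\left(2 \right)}}{20} + \frac{3 \log{\left(8 \right)}}{20}.

Antiderivative: F(\theta) = - \frac{3 \log{\left(\theta - 4 \right)}}{20} + \frac{3 \log{\left(\theta + 1 \right)}}{20}; value = - \frac{3 \log{\left(\frac{11}{2} \right)}}{20} - \frac{3 \log{\left(3 \right)}}{20} - \frac{3 \log{\left(2 \right)}}{20} + \frac{3 \log{\left(8 \right)}}{20}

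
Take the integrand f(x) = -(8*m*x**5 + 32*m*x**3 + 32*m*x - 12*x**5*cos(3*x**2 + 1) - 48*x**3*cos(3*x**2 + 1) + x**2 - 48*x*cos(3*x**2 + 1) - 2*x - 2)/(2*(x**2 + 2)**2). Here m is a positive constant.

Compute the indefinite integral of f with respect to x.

A first test for any F(x): its x-derivative must equal f(x) identically.
Check: d/dx[-2*m*x**2 + x/(2*x**2 + 4) + sin(3*x**2 + 1) - 1/(2*x**2 + 4)] = (-8*m*x**5 - 32*m*x**3 - 32*m*x + 12*x**5*cos(3*x**2 + 1) + 48*x**3*cos(3*x**2 + 1) - x**2 + 48*x*cos(3*x**2 + 1) + 2*x + 2)/(2*x**4 + 8*x**2 + 8), which equals f(x).

F(x) = -2*m*x**2 + x/(2*x**2 + 4) + sin(3*x**2 + 1) - 1/(2*x**2 + 4) + C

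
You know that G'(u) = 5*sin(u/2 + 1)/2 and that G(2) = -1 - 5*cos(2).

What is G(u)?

G(u) = -5*cos(u/2 + 1) - 1

Differentiate the proposed G(u) back; it has to land on the given G'(u).
A general antiderivative is -5*cos(u/2 + 1) + C.
The condition gives C = -1 - 5*cos(2) - (-5*cos(2)) = -1.
So G(u) = -5*cos(u/2 + 1) - 1.
Check: d/du[-5*cos(u/2 + 1) - 1] = 5*sin(u/2 + 1)/2 = G'(u).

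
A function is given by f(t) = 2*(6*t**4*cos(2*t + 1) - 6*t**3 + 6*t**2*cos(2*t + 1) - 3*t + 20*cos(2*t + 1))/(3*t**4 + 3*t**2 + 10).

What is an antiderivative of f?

An antiderivative F(t) passes only if d/dt[F] lands on f(t) exactly.
Check: d/dt[-log(t**4/2 + t**2/2 + 5/3) + 2*sin(2*t + 1)] = (12*t**4*cos(2*t + 1) - 12*t**3 + 12*t**2*cos(2*t + 1) - 6*t + 40*cos(2*t + 1))/(3*t**4 + 3*t**2 + 10), which equals f(t).

An antiderivative is F(t) = -log(t**4/2 + t**2/2 + 5/3) + 2*sin(2*t + 1).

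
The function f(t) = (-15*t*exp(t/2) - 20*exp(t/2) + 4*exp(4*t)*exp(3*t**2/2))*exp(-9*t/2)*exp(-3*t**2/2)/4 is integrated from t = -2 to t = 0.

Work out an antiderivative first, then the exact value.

For F(t) to be correct the identity F'(t) - f(t) = 0 must hold.
F(t) = (5*exp(t/2) - 8*exp(4*t)*exp(3*t**2/2))*exp(-9*t/2)*exp(-3*t**2/2)/4 is an antiderivative of f.
Check: d/dt[(5*exp(t/2) - 8*exp(4*t)*exp(3*t**2/2))*exp(-9*t/2)*exp(-3*t**2/2)/4] = (-15*t*exp(t/2) - 20*exp(t/2) + 4*exp(4*t)*exp(3*t**2/2))*exp(-9*t/2)*exp(-3*t**2/2)/4 = f(t).
F(0) = -3/4; F(-2) = -2*exp(1) + 5*exp(2)/4.
Integral = F(0) - F(-2) = -5*exp(2)/4 - 3/4 + 2*exp(1).

Antiderivative: F(t) = (5*exp(t/2) - 8*exp(4*t)*exp(3*t**2/2))*exp(-9*t/2)*exp(-3*t**2/2)/4; value = -5*exp(2)/4 - 3/4 + 2*exp(1)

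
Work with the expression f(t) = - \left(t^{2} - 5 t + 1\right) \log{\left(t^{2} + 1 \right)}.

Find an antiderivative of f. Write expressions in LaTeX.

For F(t) to be correct the identity F'(t) - f(t) = 0 must hold.
Check: d/dt[- \frac{t^{3} \log{\left(t^{2} + 1 \right)}}{3} + \frac{2 t^{3}}{9} + \frac{5 t^{2} \log{\left(t^{2} + 1 \right)}}{2} - \frac{5 t^{2}}{2} - t \log{\left(t^{2} + 1 \right)} + \frac{4 t}{3} + \frac{5 \log{\left(t^{2} + 1 \right)}}{2} - \frac{4 \operatorname{atan}{\left(t \right)}}{3}] = - t^{2} \log{\left(t^{2} + 1 \right)} + 5 t \log{\left(t^{2} + 1 \right)} - \log{\left(t^{2} + 1 \right)}, which equals f(t).

An antiderivative is F(t) = - \frac{t^{3} \log{\left(t^{2} + 1 \right)}}{3} + \frac{2 t^{3}}{9} + \frac{5 t^{2} \log{\left(t^{2} + 1 \right)}}{2} - \frac{5 t^{2}}{2} - t \log{\left(t^{2} + 1 \right)} + \frac{4 t}{3} + \frac{5 \log{\left(t^{2} + 1 \right)}}{2} - \frac{4 \operatorname{atan}{\left(t \right)}}{3}.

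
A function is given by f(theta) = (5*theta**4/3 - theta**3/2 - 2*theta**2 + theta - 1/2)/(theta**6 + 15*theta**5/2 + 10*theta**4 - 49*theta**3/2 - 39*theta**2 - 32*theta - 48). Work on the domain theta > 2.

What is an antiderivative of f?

The denominator factors as 3*(theta - 2)*(theta + 4)**2*(2*theta + 3)*(theta**2 + 1); partial fractions split f into directly integrable pieces: (29*theta - 167)/(3315*(theta**2 + 1)) - 232/(2275*(2*theta + 3)) + 761/(45900*(theta + 4)) + 149/(90*(theta + 4)**2) + 97/(3780*(theta - 2)).
Check: d/dtheta[97*log(theta - 2)/3780 - 116*log(theta + 3/2)/2275 + 761*log(theta + 4)/45900 + 29*log(theta**2 + 1)/6630 - 167*atan(theta)/3315 - 149/(90*theta + 360)] = (10*theta**4 - 3*theta**3 - 12*theta**2 + 6*theta - 3)/(6*theta**6 + 45*theta**5 + 60*theta**4 - 147*theta**3 - 234*theta**2 - 192*theta - 288), which equals f(theta).

An antiderivative is F(theta) = 97*log(theta - 2)/3780 - 116*log(theta + 3/2)/2275 + 761*log(theta + 4)/45900 + 29*log(theta**2 + 1)/6630 - 167*atan(theta)/3315 - 149/(90*theta + 360).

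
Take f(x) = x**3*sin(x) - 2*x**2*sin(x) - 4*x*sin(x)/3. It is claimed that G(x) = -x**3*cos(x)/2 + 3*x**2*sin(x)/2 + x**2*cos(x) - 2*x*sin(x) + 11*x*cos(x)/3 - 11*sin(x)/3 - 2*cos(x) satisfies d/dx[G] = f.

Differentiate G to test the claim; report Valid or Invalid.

d/dx[G] = x**3*sin(x)/2 - x**2*sin(x) - 2*x*sin(x)/3
d/dx[G] - f(x) = -x**3*sin(x)/2 + x**2*sin(x) + 2*x*sin(x)/3 != 0.

Invalid: d/dx[G] - f = -x**3*sin(x)/2 + x**2*sin(x) + 2*x*sin(x)/3, which is not 0.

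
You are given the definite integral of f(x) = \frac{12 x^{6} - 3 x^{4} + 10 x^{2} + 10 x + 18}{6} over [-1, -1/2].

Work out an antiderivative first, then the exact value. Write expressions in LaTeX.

Antiderivative: F(x) = \frac{x \left(180 x^{6} - 63 x^{4} + 350 x^{2} + 525 x + 1890\right)}{630}; value = \frac{15601}{10080}

Check any antiderivative F(x) by computing F'(x) and comparing it with f(x).
F(x) = \frac{x \left(180 x^{6} - 63 x^{4} + 350 x^{2} + 525 x + 1890\right)}{630} is an antiderivative of f.
Check: d/dx[\frac{x \left(180 x^{6} - 63 x^{4} + 350 x^{2} + 525 x + 1890\right)}{630}] = 2 x^{6} - \frac{x^{4}}{2} + \frac{5 x^{2}}{3} + \frac{5 x}{3} + 3, which equals f(x).
F(-1/2) = - \frac{13711}{10080}; F(-1) = - \frac{916}{315}.
Integral = F(-1/2) - F(-1) = \frac{15601}{10080}.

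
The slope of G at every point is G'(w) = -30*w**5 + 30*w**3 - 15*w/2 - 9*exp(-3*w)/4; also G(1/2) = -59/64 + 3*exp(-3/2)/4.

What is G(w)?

G(w) = -5*(w**2 - 1/2)**3 - 1 + 3*exp(-3*w)/4

The integrand splits into summands that can be handled one at a time.
A general antiderivative is -5*(w**2 - 1/2)**3 + 3*exp(-3*w)/4 + C.
The condition gives C = -59/64 + 3*exp(-3/2)/4 - (5/64 + 3*exp(-3/2)/4) = -1.
So G(w) = -5*(w**2 - 1/2)**3 - 1 + 3*exp(-3*w)/4.
Check: d/dw[-5*(w**2 - 1/2)**3 - 1 + 3*exp(-3*w)/4] = (-120*w**5*exp(3*w) + 120*w**3*exp(3*w) - 30*w*exp(3*w) - 9)*exp(-3*w)/4, which equals G'(w).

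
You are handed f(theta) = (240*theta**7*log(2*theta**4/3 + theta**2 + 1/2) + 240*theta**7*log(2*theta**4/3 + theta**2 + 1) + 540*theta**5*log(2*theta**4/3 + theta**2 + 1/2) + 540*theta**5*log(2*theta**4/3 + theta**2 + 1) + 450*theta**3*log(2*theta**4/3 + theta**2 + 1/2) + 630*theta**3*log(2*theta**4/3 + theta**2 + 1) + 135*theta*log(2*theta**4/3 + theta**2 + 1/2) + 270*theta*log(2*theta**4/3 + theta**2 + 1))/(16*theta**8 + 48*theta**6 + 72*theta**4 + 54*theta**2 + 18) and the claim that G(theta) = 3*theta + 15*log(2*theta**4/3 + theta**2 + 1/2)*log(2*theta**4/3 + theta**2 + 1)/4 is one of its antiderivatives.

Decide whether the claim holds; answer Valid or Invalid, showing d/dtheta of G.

d/dtheta[G] = (48*theta**8 + 240*theta**7*log(2*theta**4/3 + theta**2 + 1/2) + 240*theta**7*log(2*theta**4/3 + theta**2 + 1) + 144*theta**6 + 540*theta**5*log(2*theta**4/3 + theta**2 + 1/2) + 540*theta**5*log(2*theta**4/3 + theta**2 + 1) + 216*theta**4 + 450*theta**3*log(2*theta**4/3 + theta**2 + 1/2) + 630*theta**3*log(2*theta**4/3 + theta**2 + 1) + 162*theta**2 + 135*theta*log(2*theta**4/3 + theta**2 + 1/2) + 270*theta*log(2*theta**4/3 + theta**2 + 1) + 54)/(16*theta**8 + 48*theta**6 + 72*theta**4 + 54*theta**2 + 18)
d/dtheta[G] - f(theta) = 3 != 0.

Invalid: d/dtheta[G] - f = 3, which is not 0.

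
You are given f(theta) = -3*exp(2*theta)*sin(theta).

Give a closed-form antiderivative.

An antiderivative is F(theta) = -6*exp(2*theta)*sin(theta)/5 + 3*exp(2*theta)*cos(theta)/5.

Since d/dtheta undoes antidifferentiation here, F'(theta) = f(theta) is required of F(theta).
Check: d/dtheta[-6*exp(2*theta)*sin(theta)/5 + 3*exp(2*theta)*cos(theta)/5] = -3*exp(2*theta)*sin(theta) = f(theta).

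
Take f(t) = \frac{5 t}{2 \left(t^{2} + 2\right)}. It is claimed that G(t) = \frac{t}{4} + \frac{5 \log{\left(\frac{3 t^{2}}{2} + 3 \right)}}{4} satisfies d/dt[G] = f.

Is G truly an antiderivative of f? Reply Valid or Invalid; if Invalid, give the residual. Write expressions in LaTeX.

Invalid: d/dt[G] - f = \frac{1}{4}, which is not 0.

d/dt[G] = \frac{t^{2} + 10 t + 2}{4 t^{2} + 8}
d/dt[G] - f(t) = \frac{1}{4} != 0.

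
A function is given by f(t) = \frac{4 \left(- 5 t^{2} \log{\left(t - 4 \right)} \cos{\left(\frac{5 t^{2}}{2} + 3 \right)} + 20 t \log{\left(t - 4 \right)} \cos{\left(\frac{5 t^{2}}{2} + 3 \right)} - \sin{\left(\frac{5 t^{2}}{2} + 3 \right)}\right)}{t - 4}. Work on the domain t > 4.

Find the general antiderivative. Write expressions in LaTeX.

f has the shape u'v + uv' for u = - 4 \log{\left(t - 4 \right)} and v = \sin{\left(\frac{5 t^{2}}{2} + 3 \right)} — it is the derivative of the product u*v.
Check: d/dt[- 4 \log{\left(t - 4 \right)} \sin{\left(\frac{5 t^{2}}{2} + 3 \right)}] = \frac{- 20 t^{2} \log{\left(t - 4 \right)} \cos{\left(\frac{5 t^{2}}{2} + 3 \right)} + 80 t \log{\left(t - 4 \right)} \cos{\left(\frac{5 t^{2}}{2} + 3 \right)} - 4 \sin{\left(\frac{5 t^{2}}{2} + 3 \right)}}{t - 4}, which equals f(t).

F(t) = - 4 \log{\left(t - 4 \right)} \sin{\left(\frac{5 t^{2}}{2} + 3 \right)} + C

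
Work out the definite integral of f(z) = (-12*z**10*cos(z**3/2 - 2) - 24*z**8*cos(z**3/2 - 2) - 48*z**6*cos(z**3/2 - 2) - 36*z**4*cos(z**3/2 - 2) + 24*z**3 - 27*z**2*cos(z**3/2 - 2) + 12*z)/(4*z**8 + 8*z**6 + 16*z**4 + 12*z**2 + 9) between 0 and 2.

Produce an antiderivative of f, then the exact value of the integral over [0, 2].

Differentiate the proposed F(z) back; it has to land on f(z) exactly.
F(z) = -2*sin(z**3/2 - 2) - 3/(2*z**4 + 2*z**2 + 3) is an antiderivative of f.
Check: d/dz[-2*sin(z**3/2 - 2) - 3/(2*z**4 + 2*z**2 + 3)] = (-12*z**10*cos(z**3/2 - 2) - 24*z**8*cos(z**3/2 - 2) - 48*z**6*cos(z**3/2 - 2) - 36*z**4*cos(z**3/2 - 2) + 24*z**3 - 27*z**2*cos(z**3/2 - 2) + 12*z)/(4*z**8 + 8*z**6 + 16*z**4 + 12*z**2 + 9) = f(z).
F(2) = -2*sin(2) - 3/43; F(0) = -1 + 2*sin(2).
Integral = F(2) - F(0) = 40/43 - 4*sin(2).

Antiderivative: F(z) = -2*sin(z**3/2 - 2) - 3/(2*z**4 + 2*z**2 + 3); value = 40/43 - 4*sin(2)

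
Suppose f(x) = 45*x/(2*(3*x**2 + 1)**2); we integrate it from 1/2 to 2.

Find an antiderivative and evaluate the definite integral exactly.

The substitution u = x**2 + 1/3 works: f is exactly (dF/du)*(du/dx) for that inner function.
F(x) = -15/(12*x**2 + 4) is an antiderivative of f.
Check: d/dx[-15/(12*x**2 + 4)] = 45*x/(18*x**4 + 12*x**2 + 2), which equals f(x).
F(2) = -15/52; F(1/2) = -15/7.
Integral = F(2) - F(1/2) = 675/364.

Antiderivative: F(x) = -15/(12*x**2 + 4); value = 675/364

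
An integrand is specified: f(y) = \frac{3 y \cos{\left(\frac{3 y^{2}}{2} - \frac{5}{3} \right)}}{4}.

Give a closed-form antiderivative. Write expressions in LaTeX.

The substitution u = \frac{3 y^{2}}{2} - \frac{5}{3} works: f is exactly (dF/du)*(du/dy) for that inner function.
Check: d/dy[\frac{\sin{\left(\frac{3 y^{2}}{2} - \frac{5}{3} \right)}}{4}] = \frac{3 y \cos{\left(\frac{3 y^{2}}{2} - \frac{5}{3} \right)}}{4} = f(y).

An antiderivative is F(y) = \frac{\sin{\left(\frac{3 y^{2}}{2} - \frac{5}{3} \right)}}{4}.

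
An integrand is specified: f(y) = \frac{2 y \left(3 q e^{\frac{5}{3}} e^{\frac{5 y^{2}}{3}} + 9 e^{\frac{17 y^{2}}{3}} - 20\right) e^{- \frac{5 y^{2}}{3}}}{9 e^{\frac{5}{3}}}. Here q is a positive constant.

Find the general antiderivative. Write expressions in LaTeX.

F(y) = \frac{4 q y^{2} + 16 e^{- \frac{5 y^{2}}{3} - \frac{5}{3}} + 3 e^{4 y^{2} - \frac{5}{3}}}{12} + C

For F(y) to be correct the identity F'(y) - f(y) = 0 must hold.
Check: d/dy[\frac{4 q y^{2} + 16 e^{- \frac{5 y^{2}}{3} - \frac{5}{3}} + 3 e^{4 y^{2} - \frac{5}{3}}}{12}] = \frac{\left(6 q y e^{\frac{5}{3}} e^{\frac{5 y^{2}}{3}} + 18 y e^{\frac{17 y^{2}}{3}} - 40 y\right) e^{- \frac{5 y^{2}}{3}}}{9 e^{\frac{5}{3}}}, which equals f(y).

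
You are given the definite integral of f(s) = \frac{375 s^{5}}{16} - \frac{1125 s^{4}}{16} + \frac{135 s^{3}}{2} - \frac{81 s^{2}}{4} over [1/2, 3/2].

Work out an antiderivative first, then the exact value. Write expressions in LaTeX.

f matches the chain-rule pattern g'(h)*h' with inner function h(s) = \frac{5 s^{2}}{4} - \frac{3 s}{2}; substituting u = h(s) collapses the integral.
F(s) = \frac{125 s^{6}}{32} - \frac{225 s^{5}}{16} + \frac{135 s^{4}}{8} - \frac{27 s^{3}}{4} is an antiderivative of f.
Check: d/ds[\frac{125 s^{6}}{32} - \frac{225 s^{5}}{16} + \frac{135 s^{4}}{8} - \frac{27 s^{3}}{4}] = \frac{375 s^{5}}{16} - \frac{1125 s^{4}}{16} + \frac{135 s^{3}}{2} - \frac{81 s^{2}}{4} = f(s).
F(3/2) = \frac{729}{2048}; F(1/2) = - \frac{343}{2048}.
Integral = F(3/2) - F(1/2) = \frac{67}{128}.

Antiderivative: F(s) = \frac{125 s^{6}}{32} - \frac{225 s^{5}}{16} + \frac{135 s^{4}}{8} - \frac{27 s^{3}}{4}; value = \frac{67}{128}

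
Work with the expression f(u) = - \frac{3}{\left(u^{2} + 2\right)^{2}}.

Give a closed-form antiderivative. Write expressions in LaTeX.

An antiderivative is F(u) = - \frac{3 \left(\sqrt{2} u^{2} \operatorname{atan}{\left(\frac{\sqrt{2} u}{2} \right)} + 2 u + 2 \sqrt{2} \operatorname{atan}{\left(\frac{\sqrt{2} u}{2} \right)}\right)}{8 \left(u^{2} + 2\right)}.

An antiderivative F(u) passes only if d/du[F] lands on f(u) exactly.
Check: d/du[- \frac{3 \left(\sqrt{2} u^{2} \operatorname{atan}{\left(\frac{\sqrt{2} u}{2} \right)} + 2 u + 2 \sqrt{2} \operatorname{atan}{\left(\frac{\sqrt{2} u}{2} \right)}\right)}{8 \left(u^{2} + 2\right)}] = - \frac{3}{u^{4} + 4 u^{2} + 4}, which equals f(u).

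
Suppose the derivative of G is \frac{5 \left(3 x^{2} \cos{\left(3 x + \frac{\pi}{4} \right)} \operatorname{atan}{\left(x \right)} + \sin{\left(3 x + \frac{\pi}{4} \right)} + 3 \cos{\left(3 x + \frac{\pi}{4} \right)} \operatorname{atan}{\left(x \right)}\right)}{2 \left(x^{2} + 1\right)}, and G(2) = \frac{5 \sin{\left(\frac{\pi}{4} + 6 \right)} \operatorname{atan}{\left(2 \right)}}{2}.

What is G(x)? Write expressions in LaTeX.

Recognize the product-rule pattern: G'(x) = u'v + uv' with u = \frac{5 \operatorname{atan}{\left(x \right)}}{2}, v = \sin{\left(3 x + \frac{\pi}{4} \right)}, so integration by parts undoes it.
A general antiderivative is \frac{5 \sin{\left(3 x + \frac{\pi}{4} \right)} \operatorname{atan}{\left(x \right)}}{2} + C.
The condition gives C = \frac{5 \sin{\left(\frac{\pi}{4} + 6 \right)} \operatorname{atan}{\left(2 \right)}}{2} - (\frac{5 \sin{\left(\frac{\pi}{4} + 6 \right)} \operatorname{atan}{\left(2 \right)}}{2}) = 0.
So G(x) = \frac{5 \sin{\left(3 x + \frac{\pi}{4} \right)} \operatorname{atan}{\left(x \right)}}{2}.
Check: d/dx[\frac{5 \sin{\left(3 x + \frac{\pi}{4} \right)} \operatorname{atan}{\left(x \right)}}{2}] = \frac{15 x^{2} \cos{\left(3 x + \frac{\pi}{4} \right)} \operatorname{atan}{\left(x \right)} + 5 \sin{\left(3 x + \frac{\pi}{4} \right)} + 15 \cos{\left(3 x + \frac{\pi}{4} \right)} \operatorname{atan}{\left(x \right)}}{2 x^{2} + 2}, which equals G'(x).

G(x) = \frac{5 \sin{\left(3 x + \frac{\pi}{4} \right)} \operatorname{atan}{\left(x \right)}}{2}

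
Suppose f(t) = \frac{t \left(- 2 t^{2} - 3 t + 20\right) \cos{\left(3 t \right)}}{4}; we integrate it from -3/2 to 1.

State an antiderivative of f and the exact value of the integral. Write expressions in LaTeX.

Whatever form F(t) takes, F'(t) = f(t) is non-negotiable.
F(t) = - \frac{t^{3} \sin{\left(3 t \right)}}{6} - \frac{t^{2} \sin{\left(3 t \right)}}{4} - \frac{t^{2} \cos{\left(3 t \right)}}{6} + \frac{16 t \sin{\left(3 t \right)}}{9} - \frac{t \cos{\left(3 t \right)}}{6} + \frac{\sin{\left(3 t \right)}}{18} + \frac{16 \cos{\left(3 t \right)}}{27} is an antiderivative of f.
Check: d/dt[- \frac{t^{3} \sin{\left(3 t \right)}}{6} - \frac{t^{2} \sin{\left(3 t \right)}}{4} - \frac{t^{2} \cos{\left(3 t \right)}}{6} + \frac{16 t \sin{\left(3 t \right)}}{9} - \frac{t \cos{\left(3 t \right)}}{6} + \frac{\sin{\left(3 t \right)}}{18} + \frac{16 \cos{\left(3 t \right)}}{27}] = - \frac{t^{3} \cos{\left(3 t \right)}}{2} - \frac{3 t^{2} \cos{\left(3 t \right)}}{4} + 5 t \cos{\left(3 t \right)}, which equals f(t).
F(1) = \frac{7 \cos{\left(3 \right)}}{27} + \frac{17 \sin{\left(3 \right)}}{12}; F(-3/2) = \frac{47 \sin{\left(\frac{9}{2} \right)}}{18} + \frac{101 \cos{\left(\frac{9}{2} \right)}}{216}.
Integral = F(1) - F(-3/2) = \frac{7 \cos{\left(3 \right)}}{27} - \frac{101 \cos{\left(\frac{9}{2} \right)}}{216} + \frac{17 \sin{\left(3 \right)}}{12} - \frac{47 \sin{\left(\frac{9}{2} \right)}}{18}.

Antiderivative: F(t) = - \frac{t^{3} \sin{\left(3 t \right)}}{6} - \frac{t^{2} \sin{\left(3 t \right)}}{4} - \frac{t^{2} \cos{\left(3 t \right)}}{6} + \frac{16 t \sin{\left(3 t \right)}}{9} - \frac{t \cos{\left(3 t \right)}}{6} + \frac{\sin{\left(3 t \right)}}{18} + \frac{16 \cos{\left(3 t \right)}}{27}; value = \frac{7 \cos{\left(3 \right)}}{27} - \frac{101 \cos{\left(\frac{9}{2} \right)}}{216} + \frac{17 \sin{\left(3 \right)}}{12} - \frac{47 \sin{\left(\frac{9}{2} \right)}}{18}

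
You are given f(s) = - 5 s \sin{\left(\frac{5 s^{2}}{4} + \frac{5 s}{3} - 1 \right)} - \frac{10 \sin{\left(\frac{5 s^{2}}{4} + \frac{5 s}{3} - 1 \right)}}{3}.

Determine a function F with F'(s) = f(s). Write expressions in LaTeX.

An antiderivative is F(s) = 2 \cos{\left(\frac{5 s^{2}}{4} + \frac{5 s}{3} - 1 \right)}.

The substitution u = \frac{5 s^{2}}{4} + \frac{5 s}{3} - 1 works: f is exactly (dF/du)*(du/ds) for that inner function.
Check: d/ds[2 \cos{\left(\frac{5 s^{2}}{4} + \frac{5 s}{3} - 1 \right)}] = - 5 s \sin{\left(\frac{5 s^{2}}{4} + \frac{5 s}{3} - 1 \right)} - \frac{10 \sin{\left(\frac{5 s^{2}}{4} + \frac{5 s}{3} - 1 \right)}}{3} = f(s).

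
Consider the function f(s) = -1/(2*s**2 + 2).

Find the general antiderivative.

A first test for any F(s): its s-derivative must equal f(s) identically.
Check: d/ds[-atan(s)/2] = -1/(2*s**2 + 2) = f(s).

F(s) = -atan(s)/2 + C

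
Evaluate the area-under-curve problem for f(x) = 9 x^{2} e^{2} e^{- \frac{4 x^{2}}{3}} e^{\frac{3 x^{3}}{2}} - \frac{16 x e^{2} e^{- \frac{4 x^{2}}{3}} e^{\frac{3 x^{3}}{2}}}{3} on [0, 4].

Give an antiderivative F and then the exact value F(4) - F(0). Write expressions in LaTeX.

Antiderivative: F(x) = 2 e^{2} e^{- \frac{4 x^{2}}{3}} e^{\frac{3 x^{3}}{2}}; value = - 2 e^{2} + 2 e^{\frac{230}{3}}

The substitution u = \frac{3 x^{3}}{2} - \frac{4 x^{2}}{3} + 2 works: f is exactly (dF/du)*(du/dx) for that inner function.
F(x) = 2 e^{2} e^{- \frac{4 x^{2}}{3}} e^{\frac{3 x^{3}}{2}} is an antiderivative of f.
Check: d/dx[2 e^{2} e^{- \frac{4 x^{2}}{3}} e^{\frac{3 x^{3}}{2}}] = \frac{\left(27 x^{2} e^{2} e^{\frac{3 x^{3}}{2}} - 16 x e^{2} e^{\frac{3 x^{3}}{2}}\right) e^{- \frac{4 x^{2}}{3}}}{3}, which equals f(x).
F(4) = 2 e^{\frac{230}{3}}; F(0) = 2 e^{2}.
Integral = F(4) - F(0) = - 2 e^{2} + 2 e^{\frac{230}{3}}.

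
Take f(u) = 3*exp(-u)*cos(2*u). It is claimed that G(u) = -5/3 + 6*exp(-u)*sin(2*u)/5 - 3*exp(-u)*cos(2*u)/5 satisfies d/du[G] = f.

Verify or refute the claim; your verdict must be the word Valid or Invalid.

Valid - differentiating G returns exactly f.

d/du[G] = 3*exp(-u)*cos(2*u)
This equals f(u) exactly, so the claim holds.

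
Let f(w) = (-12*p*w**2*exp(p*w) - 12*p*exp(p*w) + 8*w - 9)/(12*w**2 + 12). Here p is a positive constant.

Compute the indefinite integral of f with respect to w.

F(w) = -exp(p*w) + log(w**2 + 1)/3 - 3*atan(w)/4 + C

Check any antiderivative F(w) by computing F'(w) and comparing it with f(w).
Check: d/dw[-exp(p*w) + log(w**2 + 1)/3 - 3*atan(w)/4] = (-12*p*w**2*exp(p*w) - 12*p*exp(p*w) + 8*w - 9)/(12*w**2 + 12) = f(w).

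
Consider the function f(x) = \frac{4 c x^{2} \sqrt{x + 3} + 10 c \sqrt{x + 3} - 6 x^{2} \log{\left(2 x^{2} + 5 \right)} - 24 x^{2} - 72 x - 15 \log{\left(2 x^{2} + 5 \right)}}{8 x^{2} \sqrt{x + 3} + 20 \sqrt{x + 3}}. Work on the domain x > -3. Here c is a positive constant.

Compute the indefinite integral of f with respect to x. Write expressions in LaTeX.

Differentiate the proposed F(x) back; it has to land on f(x) exactly.
Check: d/dx[\frac{c x}{2} - \frac{3 \sqrt{x + 3} \log{\left(2 x^{2} + 5 \right)}}{2}] = \frac{4 c x^{2} \sqrt{x + 3} + 10 c \sqrt{x + 3} - 6 x^{2} \log{\left(2 x^{2} + 5 \right)} - 24 x^{2} - 72 x - 15 \log{\left(2 x^{2} + 5 \right)}}{8 x^{2} \sqrt{x + 3} + 20 \sqrt{x + 3}} = f(x).

F(x) = \frac{c x}{2} - \frac{3 \sqrt{x + 3} \log{\left(2 x^{2} + 5 \right)}}{2} + C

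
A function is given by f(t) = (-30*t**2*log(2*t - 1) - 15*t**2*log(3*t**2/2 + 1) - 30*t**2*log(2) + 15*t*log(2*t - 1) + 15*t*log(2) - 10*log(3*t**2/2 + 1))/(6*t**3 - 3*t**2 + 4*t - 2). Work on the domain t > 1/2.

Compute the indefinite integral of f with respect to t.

F(t) = -5*log(4*t - 2)*log(3*t**2/2 + 1)/2 + C

Recognize the product-rule pattern: f = u'v + uv' with u = -5*log(3*t**2/2 + 1)/2, v = log(4*t - 2), so integration by parts undoes it.
Check: d/dt[-5*log(4*t - 2)*log(3*t**2/2 + 1)/2] = (-30*t**2*log(2*t - 1) - 15*t**2*log(3*t**2/2 + 1) - 30*t**2*log(2) + 15*t*log(2*t - 1) + 15*t*log(2) - 10*log(3*t**2/2 + 1))/(6*t**3 - 3*t**2 + 4*t - 2) = f(t).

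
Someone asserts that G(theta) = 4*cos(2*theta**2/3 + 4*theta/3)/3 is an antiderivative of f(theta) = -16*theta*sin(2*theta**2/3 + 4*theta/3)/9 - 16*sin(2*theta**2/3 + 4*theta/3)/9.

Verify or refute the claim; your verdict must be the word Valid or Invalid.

Valid. The derivative of G reproduces f.

d/dtheta[G] = -16*theta*sin(2*theta**2/3 + 4*theta/3)/9 - 16*sin(2*theta**2/3 + 4*theta/3)/9
This equals f(theta) exactly, so the claim holds.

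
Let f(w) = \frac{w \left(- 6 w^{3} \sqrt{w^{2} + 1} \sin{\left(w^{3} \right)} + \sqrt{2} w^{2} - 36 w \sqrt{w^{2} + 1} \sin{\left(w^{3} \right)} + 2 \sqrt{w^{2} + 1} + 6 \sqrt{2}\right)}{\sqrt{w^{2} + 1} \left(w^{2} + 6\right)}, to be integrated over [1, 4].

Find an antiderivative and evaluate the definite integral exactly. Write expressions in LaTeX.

For F(w) to be correct the identity F'(w) - f(w) = 0 must hold.
F(w) = \sqrt{2} \sqrt{w^{2} + 1} + \log{\left(w^{2} + 6 \right)} + 2 \cos{\left(w^{3} \right)} is an antiderivative of f.
Check: d/dw[\sqrt{2} \sqrt{w^{2} + 1} + \log{\left(w^{2} + 6 \right)} + 2 \cos{\left(w^{3} \right)}] = \frac{- 6 w^{4} \sqrt{w^{2} + 1} \sin{\left(w^{3} \right)} + \sqrt{2} w^{3} - 36 w^{2} \sqrt{w^{2} + 1} \sin{\left(w^{3} \right)} + 2 w \sqrt{w^{2} + 1} + 6 \sqrt{2} w}{w^{2} \sqrt{w^{2} + 1} + 6 \sqrt{w^{2} + 1}}, which equals f(w).
F(4) = 2 \cos{\left(64 \right)} + \log{\left(22 \right)} + \sqrt{34}; F(1) = 2 \cos{\left(1 \right)} + \log{\left(7 \right)} + 2.
Integral = F(4) - F(1) = -2 - \log{\left(7 \right)} - 2 \cos{\left(1 \right)} + 2 \cos{\left(64 \right)} + \log{\left(22 \right)} + \sqrt{34}.

Antiderivative: F(w) = \sqrt{2} \sqrt{w^{2} + 1} + \log{\left(w^{2} + 6 \right)} + 2 \cos{\left(w^{3} \right)}; value = -2 - \log{\left(7 \right)} - 2 \cos{\left(1 \right)} + 2 \cos{\left(64 \right)} + \log{\left(22 \right)} + \sqrt{34}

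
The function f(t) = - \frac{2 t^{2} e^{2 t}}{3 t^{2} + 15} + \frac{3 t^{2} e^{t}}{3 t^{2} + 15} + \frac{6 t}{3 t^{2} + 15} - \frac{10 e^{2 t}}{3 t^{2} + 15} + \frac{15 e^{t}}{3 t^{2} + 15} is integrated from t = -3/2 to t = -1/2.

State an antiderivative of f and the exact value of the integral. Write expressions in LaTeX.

Antiderivative: F(t) = - \frac{e^{2 t}}{3} + e^{t} + \log{\left(t^{2} + 5 \right)}; value = - \log{\left(\frac{29}{8} \right)} - e^{- \frac{3}{2}} - \frac{1}{3 e} + \frac{1}{3 e^{3}} + e^{- \frac{1}{2}} + \log{\left(\frac{21}{8} \right)}

Integrate term by term and add the pieces.
F(t) = - \frac{e^{2 t}}{3} + e^{t} + \log{\left(t^{2} + 5 \right)} is an antiderivative of f.
Check: d/dt[- \frac{e^{2 t}}{3} + e^{t} + \log{\left(t^{2} + 5 \right)}] = \frac{- 2 t^{2} e^{2 t} + 3 t^{2} e^{t} + 6 t - 10 e^{2 t} + 15 e^{t}}{3 t^{2} + 15}, which equals f(t).
F(-1/2) = - \frac{1}{3 e} + e^{- \frac{1}{2}} + \log{\left(\frac{21}{4} \right)}; F(-3/2) = - \frac{1}{3 e^{3}} + e^{- \frac{3}{2}} + \log{\left(\frac{29}{4} \right)}.
Integral = F(-1/2) - F(-3/2) = - \log{\left(\frac{29}{8} \right)} - e^{- \frac{3}{2}} - \frac{1}{3 e} + \frac{1}{3 e^{3}} + e^{- \frac{1}{2}} + \log{\left(\frac{21}{8} \right)}.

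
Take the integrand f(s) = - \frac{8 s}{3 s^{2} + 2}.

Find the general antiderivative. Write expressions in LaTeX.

f matches the chain-rule pattern g'(h)*h' with inner function h(s) = 3 s^{2} + 2; substituting u = h(s) collapses the integral.
Check: d/ds[- \frac{4 \log{\left(3 s^{2} + 2 \right)}}{3}] = - \frac{8 s}{3 s^{2} + 2} = f(s).

F(s) = - \frac{4 \log{\left(3 s^{2} + 2 \right)}}{3} + C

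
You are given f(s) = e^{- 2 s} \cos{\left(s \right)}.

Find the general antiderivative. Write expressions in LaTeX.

F(s) = - \frac{\left(- \sin{\left(s \right)} + 2 \cos{\left(s \right)}\right) e^{- 2 s}}{5} + C

Since d/ds undoes antidifferentiation here, F'(s) = f(s) is required of F(s).
Check: d/ds[- \frac{\left(- \sin{\left(s \right)} + 2 \cos{\left(s \right)}\right) e^{- 2 s}}{5}] = e^{- 2 s} \cos{\left(s \right)} = f(s).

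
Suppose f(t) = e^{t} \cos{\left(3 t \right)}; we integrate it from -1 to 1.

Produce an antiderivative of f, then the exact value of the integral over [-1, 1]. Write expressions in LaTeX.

Antiderivative: F(t) = \frac{3 e^{t} \sin{\left(3 t \right)}}{10} + \frac{e^{t} \cos{\left(3 t \right)}}{10}; value = \frac{e \cos{\left(3 \right)}}{10} + \frac{3 \sin{\left(3 \right)}}{10 e} - \frac{\cos{\left(3 \right)}}{10 e} + \frac{3 e \sin{\left(3 \right)}}{10}

A candidate is checked by its d/dt: the result must match f(t).
F(t) = \frac{3 e^{t} \sin{\left(3 t \right)}}{10} + \frac{e^{t} \cos{\left(3 t \right)}}{10} is an antiderivative of f.
Check: d/dt[\frac{3 e^{t} \sin{\left(3 t \right)}}{10} + \frac{e^{t} \cos{\left(3 t \right)}}{10}] = e^{t} \cos{\left(3 t \right)} = f(t).
F(1) = \frac{e \cos{\left(3 \right)}}{10} + \frac{3 e \sin{\left(3 \right)}}{10}; F(-1) = \frac{\cos{\left(3 \right)}}{10 e} - \frac{3 \sin{\left(3 \right)}}{10 e}.
Integral = F(1) - F(-1) = \frac{e \cos{\left(3 \right)}}{10} + \frac{3 \sin{\left(3 \right)}}{10 e} - \frac{\cos{\left(3 \right)}}{10 e} + \frac{3 e \sin{\left(3 \right)}}{10}.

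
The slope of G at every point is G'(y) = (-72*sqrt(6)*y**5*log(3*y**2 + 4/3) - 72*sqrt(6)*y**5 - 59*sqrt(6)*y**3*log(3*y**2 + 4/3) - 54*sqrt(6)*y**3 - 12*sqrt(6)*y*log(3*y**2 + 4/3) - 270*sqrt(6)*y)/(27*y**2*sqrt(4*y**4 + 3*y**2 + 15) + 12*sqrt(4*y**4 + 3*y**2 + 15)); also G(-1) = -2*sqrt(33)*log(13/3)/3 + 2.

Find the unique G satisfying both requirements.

G(y) = -(sqrt(6)*sqrt(4*y**4 + 3*y**2 + 15)*log(3*y**2 + 4/3) - 6)/3

G'(y) has the shape u'v + uv' for u = -2*sqrt(2*y**4/3 + y**2/2 + 5/2) and v = log(3*y**2 + 4/3) — it is the derivative of the product u*v.
A general antiderivative is -2*sqrt(2*y**4/3 + y**2/2 + 5/2)*log(3*y**2 + 4/3) + C.
The condition gives C = -2*sqrt(33)*log(13/3)/3 + 2 - (-2*sqrt(33)*log(13/3)/3) = 2.
So G(y) = -(sqrt(6)*sqrt(4*y**4 + 3*y**2 + 15)*log(3*y**2 + 4/3) - 6)/3.
Check: d/dy[-(sqrt(6)*sqrt(4*y**4 + 3*y**2 + 15)*log(3*y**2 + 4/3) - 6)/3] = (-72*sqrt(6)*y**5*log(3*y**2 + 4/3) - 72*sqrt(6)*y**5 - 59*sqrt(6)*y**3*log(3*y**2 + 4/3) - 54*sqrt(6)*y**3 - 12*sqrt(6)*y*log(3*y**2 + 4/3) - 270*sqrt(6)*y)/(27*y**2*sqrt(4*y**4 + 3*y**2 + 15) + 12*sqrt(4*y**4 + 3*y**2 + 15)) = G'(y).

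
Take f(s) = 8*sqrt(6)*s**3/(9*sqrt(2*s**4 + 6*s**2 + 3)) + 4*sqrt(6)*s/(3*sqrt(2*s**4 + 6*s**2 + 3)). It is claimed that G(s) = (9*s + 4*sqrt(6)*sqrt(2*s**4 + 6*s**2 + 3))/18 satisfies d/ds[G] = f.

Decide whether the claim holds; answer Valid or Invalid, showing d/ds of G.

Invalid: d/ds[G] - f = 1/2, which is not 0.

d/ds[G] = (16*sqrt(6)*s**3 + 24*sqrt(6)*s + 9*sqrt(2*s**4 + 6*s**2 + 3))/(18*sqrt(2*s**4 + 6*s**2 + 3))
d/ds[G] - f(s) = 1/2 != 0.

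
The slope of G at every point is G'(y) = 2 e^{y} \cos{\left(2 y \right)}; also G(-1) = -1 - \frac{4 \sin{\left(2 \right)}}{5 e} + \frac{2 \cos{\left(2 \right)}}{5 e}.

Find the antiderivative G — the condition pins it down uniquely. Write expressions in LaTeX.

Recover the given G'(y) by differentiating a candidate G(y); any mismatch rules it out.
A general antiderivative is \frac{4 e^{y} \sin{\left(2 y \right)}}{5} + \frac{2 e^{y} \cos{\left(2 y \right)}}{5} + C.
The condition gives C = -1 - \frac{4 \sin{\left(2 \right)}}{5 e} + \frac{2 \cos{\left(2 \right)}}{5 e} - (- \frac{4 \sin{\left(2 \right)}}{5 e} + \frac{2 \cos{\left(2 \right)}}{5 e}) = -1.
So G(y) = \frac{4 e^{y} \sin{\left(2 y \right)} + 2 e^{y} \cos{\left(2 y \right)} - 5}{5}.
Check: d/dy[\frac{4 e^{y} \sin{\left(2 y \right)} + 2 e^{y} \cos{\left(2 y \right)} - 5}{5}] = 2 e^{y} \cos{\left(2 y \right)} = G'(y).

G(y) = \frac{4 e^{y} \sin{\left(2 y \right)} + 2 e^{y} \cos{\left(2 y \right)} - 5}{5}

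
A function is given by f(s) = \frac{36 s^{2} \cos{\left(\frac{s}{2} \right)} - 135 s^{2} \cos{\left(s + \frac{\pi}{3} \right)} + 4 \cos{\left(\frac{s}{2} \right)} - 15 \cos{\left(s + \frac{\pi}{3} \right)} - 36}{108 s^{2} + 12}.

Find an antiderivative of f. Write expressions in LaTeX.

An antiderivative is F(s) = \frac{2 \sin{\left(\frac{s}{2} \right)}}{3} - \frac{5 \sin{\left(s + \frac{\pi}{3} \right)}}{4} - \operatorname{atan}{\left(3 s \right)}.

A first test for any F(s): its s-derivative must equal f(s) identically.
Check: d/ds[\frac{2 \sin{\left(\frac{s}{2} \right)}}{3} - \frac{5 \sin{\left(s + \frac{\pi}{3} \right)}}{4} - \operatorname{atan}{\left(3 s \right)}] = \frac{36 s^{2} \cos{\left(\frac{s}{2} \right)} - 135 s^{2} \cos{\left(s + \frac{\pi}{3} \right)} + 4 \cos{\left(\frac{s}{2} \right)} - 15 \cos{\left(s + \frac{\pi}{3} \right)} - 36}{108 s^{2} + 12} = f(s).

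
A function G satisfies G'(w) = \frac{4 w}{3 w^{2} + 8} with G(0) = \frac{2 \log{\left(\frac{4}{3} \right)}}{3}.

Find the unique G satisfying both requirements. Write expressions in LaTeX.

G(w) = \frac{2 \log{\left(\frac{w^{2}}{2} + \frac{4}{3} \right)}}{3}

The substitution u = \frac{w^{2}}{2} + \frac{4}{3} works: G'(w) is exactly (dG/du)*(du/dw) for that inner function.
A general antiderivative is \frac{2 \log{\left(\frac{w^{2}}{2} + \frac{4}{3} \right)}}{3} + C.
The condition gives C = \frac{2 \log{\left(\frac{4}{3} \right)}}{3} - (\frac{2 \log{\left(\frac{4}{3} \right)}}{3}) = 0.
So G(w) = \frac{2 \log{\left(\frac{w^{2}}{2} + \frac{4}{3} \right)}}{3}.
Check: d/dw[\frac{2 \log{\left(\frac{w^{2}}{2} + \frac{4}{3} \right)}}{3}] = \frac{4 w}{3 w^{2} + 8} = G'(w).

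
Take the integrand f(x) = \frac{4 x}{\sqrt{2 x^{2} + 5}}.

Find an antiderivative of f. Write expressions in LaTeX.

The substitution u = 2 x^{2} + 5 works: f is exactly (dF/du)*(du/dx) for that inner function.
Check: d/dx[2 \sqrt{2 x^{2} + 5}] = \frac{4 x}{\sqrt{2 x^{2} + 5}} = f(x).

An antiderivative is F(x) = 2 \sqrt{2 x^{2} + 5}.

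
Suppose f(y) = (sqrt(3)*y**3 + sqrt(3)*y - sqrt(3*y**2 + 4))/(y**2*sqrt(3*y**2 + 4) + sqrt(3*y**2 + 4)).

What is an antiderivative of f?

An antiderivative is F(y) = sqrt(3)*(sqrt(3*y**2 + 4) - sqrt(3)*atan(y))/3.

For F(y) to be correct the identity F'(y) - f(y) = 0 must hold.
Check: d/dy[sqrt(3)*(sqrt(3*y**2 + 4) - sqrt(3)*atan(y))/3] = (sqrt(3)*y**3 + sqrt(3)*y - sqrt(3*y**2 + 4))/(y**2*sqrt(3*y**2 + 4) + sqrt(3*y**2 + 4)) = f(y).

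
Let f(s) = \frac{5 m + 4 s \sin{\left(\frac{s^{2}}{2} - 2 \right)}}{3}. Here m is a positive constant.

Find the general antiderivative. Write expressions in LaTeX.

For F(s) to be correct the identity F'(s) - f(s) = 0 must hold.
Check: d/ds[\frac{5 m s}{3} - \frac{4 \cos{\left(\frac{s^{2}}{2} - 2 \right)}}{3}] = \frac{5 m}{3} + \frac{4 s \sin{\left(\frac{s^{2}}{2} - 2 \right)}}{3}, which equals f(s).

F(s) = \frac{5 m s}{3} - \frac{4 \cos{\left(\frac{s^{2}}{2} - 2 \right)}}{3} + C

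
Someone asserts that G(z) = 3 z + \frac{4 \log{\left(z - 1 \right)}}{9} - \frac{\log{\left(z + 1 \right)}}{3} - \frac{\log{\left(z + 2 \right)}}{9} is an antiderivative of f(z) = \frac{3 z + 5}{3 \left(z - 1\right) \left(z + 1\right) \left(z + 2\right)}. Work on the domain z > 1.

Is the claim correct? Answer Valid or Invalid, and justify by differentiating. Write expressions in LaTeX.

d/dz[G] = \frac{9 z^{3} + 18 z^{2} - 6 z - 13}{3 z^{3} + 6 z^{2} - 3 z - 6}
d/dz[G] - f(z) = 3 != 0.

Invalid: d/dz[G] - f = 3, which is not 0.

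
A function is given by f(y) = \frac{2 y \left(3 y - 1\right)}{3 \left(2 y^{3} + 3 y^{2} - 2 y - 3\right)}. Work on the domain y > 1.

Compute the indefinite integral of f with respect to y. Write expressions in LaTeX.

The denominator factors as 3 \left(y - 1\right) \left(y + 1\right) \left(2 y + 3\right); partial fractions split f into directly integrable pieces: \frac{22}{5 \left(2 y + 3\right)} - \frac{4}{3 \left(y + 1\right)} + \frac{2}{15 \left(y - 1\right)}.
Check: d/dy[\frac{2 \log{\left(y - 1 \right)}}{15} - \frac{4 \log{\left(y + 1 \right)}}{3} + \frac{11 \log{\left(y + \frac{3}{2} \right)}}{5}] = \frac{6 y^{2} - 2 y}{6 y^{3} + 9 y^{2} - 6 y - 9}, which equals f(y).

F(y) = \frac{2 \log{\left(y - 1 \right)}}{15} - \frac{4 \log{\left(y + 1 \right)}}{3} + \frac{11 \log{\left(y + \frac{3}{2} \right)}}{5} + C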